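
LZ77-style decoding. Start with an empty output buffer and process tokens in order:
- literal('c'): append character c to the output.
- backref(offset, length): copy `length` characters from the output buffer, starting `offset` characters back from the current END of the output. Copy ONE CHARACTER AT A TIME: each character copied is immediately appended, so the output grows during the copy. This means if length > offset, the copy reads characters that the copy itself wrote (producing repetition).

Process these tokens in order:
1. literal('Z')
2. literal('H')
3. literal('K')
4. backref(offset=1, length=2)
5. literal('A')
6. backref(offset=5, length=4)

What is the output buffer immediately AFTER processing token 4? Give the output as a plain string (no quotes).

Answer: ZHKKK

Derivation:
Token 1: literal('Z'). Output: "Z"
Token 2: literal('H'). Output: "ZH"
Token 3: literal('K'). Output: "ZHK"
Token 4: backref(off=1, len=2) (overlapping!). Copied 'KK' from pos 2. Output: "ZHKKK"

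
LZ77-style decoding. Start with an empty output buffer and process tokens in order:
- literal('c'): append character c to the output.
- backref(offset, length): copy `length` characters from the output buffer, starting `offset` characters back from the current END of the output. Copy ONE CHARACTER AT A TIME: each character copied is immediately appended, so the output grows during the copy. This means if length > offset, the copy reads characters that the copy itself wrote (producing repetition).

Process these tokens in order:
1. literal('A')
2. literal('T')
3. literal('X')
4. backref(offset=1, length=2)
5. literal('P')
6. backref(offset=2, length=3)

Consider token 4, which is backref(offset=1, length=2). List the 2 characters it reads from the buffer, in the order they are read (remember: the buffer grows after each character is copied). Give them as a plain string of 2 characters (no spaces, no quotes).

Token 1: literal('A'). Output: "A"
Token 2: literal('T'). Output: "AT"
Token 3: literal('X'). Output: "ATX"
Token 4: backref(off=1, len=2). Buffer before: "ATX" (len 3)
  byte 1: read out[2]='X', append. Buffer now: "ATXX"
  byte 2: read out[3]='X', append. Buffer now: "ATXXX"

Answer: XX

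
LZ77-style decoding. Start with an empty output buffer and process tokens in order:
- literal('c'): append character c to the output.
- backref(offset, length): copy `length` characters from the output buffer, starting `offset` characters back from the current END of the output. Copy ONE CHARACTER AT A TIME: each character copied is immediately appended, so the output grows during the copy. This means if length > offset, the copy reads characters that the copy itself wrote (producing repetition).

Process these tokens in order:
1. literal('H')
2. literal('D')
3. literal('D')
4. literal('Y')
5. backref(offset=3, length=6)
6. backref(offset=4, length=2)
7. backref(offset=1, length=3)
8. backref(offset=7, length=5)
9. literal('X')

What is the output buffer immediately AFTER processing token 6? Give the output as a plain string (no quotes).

Token 1: literal('H'). Output: "H"
Token 2: literal('D'). Output: "HD"
Token 3: literal('D'). Output: "HDD"
Token 4: literal('Y'). Output: "HDDY"
Token 5: backref(off=3, len=6) (overlapping!). Copied 'DDYDDY' from pos 1. Output: "HDDYDDYDDY"
Token 6: backref(off=4, len=2). Copied 'YD' from pos 6. Output: "HDDYDDYDDYYD"

Answer: HDDYDDYDDYYD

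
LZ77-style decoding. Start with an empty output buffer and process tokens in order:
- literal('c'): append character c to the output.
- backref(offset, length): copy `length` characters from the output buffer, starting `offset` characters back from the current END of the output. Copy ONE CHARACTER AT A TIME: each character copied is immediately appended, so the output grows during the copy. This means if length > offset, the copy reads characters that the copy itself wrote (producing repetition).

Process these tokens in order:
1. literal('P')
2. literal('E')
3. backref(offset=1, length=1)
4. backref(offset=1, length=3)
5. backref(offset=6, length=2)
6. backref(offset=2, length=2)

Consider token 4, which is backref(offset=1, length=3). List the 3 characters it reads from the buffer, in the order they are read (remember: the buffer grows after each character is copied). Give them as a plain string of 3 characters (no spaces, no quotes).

Token 1: literal('P'). Output: "P"
Token 2: literal('E'). Output: "PE"
Token 3: backref(off=1, len=1). Copied 'E' from pos 1. Output: "PEE"
Token 4: backref(off=1, len=3). Buffer before: "PEE" (len 3)
  byte 1: read out[2]='E', append. Buffer now: "PEEE"
  byte 2: read out[3]='E', append. Buffer now: "PEEEE"
  byte 3: read out[4]='E', append. Buffer now: "PEEEEE"

Answer: EEE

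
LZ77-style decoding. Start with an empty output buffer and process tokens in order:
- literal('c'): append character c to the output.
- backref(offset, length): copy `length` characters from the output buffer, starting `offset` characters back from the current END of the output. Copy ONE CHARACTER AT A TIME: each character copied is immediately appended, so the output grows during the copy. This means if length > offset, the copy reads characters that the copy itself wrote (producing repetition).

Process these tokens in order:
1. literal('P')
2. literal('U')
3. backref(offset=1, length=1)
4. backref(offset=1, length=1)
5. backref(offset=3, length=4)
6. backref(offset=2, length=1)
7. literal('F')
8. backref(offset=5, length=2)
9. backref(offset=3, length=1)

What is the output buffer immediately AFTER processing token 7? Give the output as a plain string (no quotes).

Answer: PUUUUUUUUF

Derivation:
Token 1: literal('P'). Output: "P"
Token 2: literal('U'). Output: "PU"
Token 3: backref(off=1, len=1). Copied 'U' from pos 1. Output: "PUU"
Token 4: backref(off=1, len=1). Copied 'U' from pos 2. Output: "PUUU"
Token 5: backref(off=3, len=4) (overlapping!). Copied 'UUUU' from pos 1. Output: "PUUUUUUU"
Token 6: backref(off=2, len=1). Copied 'U' from pos 6. Output: "PUUUUUUUU"
Token 7: literal('F'). Output: "PUUUUUUUUF"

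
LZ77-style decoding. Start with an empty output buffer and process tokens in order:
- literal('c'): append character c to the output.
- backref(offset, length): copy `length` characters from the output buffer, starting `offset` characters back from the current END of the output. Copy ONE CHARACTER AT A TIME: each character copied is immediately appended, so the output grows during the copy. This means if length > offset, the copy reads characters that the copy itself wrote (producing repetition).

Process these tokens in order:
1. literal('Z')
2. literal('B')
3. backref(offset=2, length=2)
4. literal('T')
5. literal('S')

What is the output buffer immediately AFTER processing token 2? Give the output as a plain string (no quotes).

Answer: ZB

Derivation:
Token 1: literal('Z'). Output: "Z"
Token 2: literal('B'). Output: "ZB"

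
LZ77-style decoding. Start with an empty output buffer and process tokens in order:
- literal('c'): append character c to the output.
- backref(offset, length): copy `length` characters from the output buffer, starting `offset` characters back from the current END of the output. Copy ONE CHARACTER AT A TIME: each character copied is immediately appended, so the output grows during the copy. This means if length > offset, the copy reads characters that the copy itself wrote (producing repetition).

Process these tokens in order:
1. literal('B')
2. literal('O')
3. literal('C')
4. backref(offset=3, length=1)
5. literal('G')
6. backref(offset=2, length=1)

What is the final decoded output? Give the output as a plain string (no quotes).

Answer: BOCBGB

Derivation:
Token 1: literal('B'). Output: "B"
Token 2: literal('O'). Output: "BO"
Token 3: literal('C'). Output: "BOC"
Token 4: backref(off=3, len=1). Copied 'B' from pos 0. Output: "BOCB"
Token 5: literal('G'). Output: "BOCBG"
Token 6: backref(off=2, len=1). Copied 'B' from pos 3. Output: "BOCBGB"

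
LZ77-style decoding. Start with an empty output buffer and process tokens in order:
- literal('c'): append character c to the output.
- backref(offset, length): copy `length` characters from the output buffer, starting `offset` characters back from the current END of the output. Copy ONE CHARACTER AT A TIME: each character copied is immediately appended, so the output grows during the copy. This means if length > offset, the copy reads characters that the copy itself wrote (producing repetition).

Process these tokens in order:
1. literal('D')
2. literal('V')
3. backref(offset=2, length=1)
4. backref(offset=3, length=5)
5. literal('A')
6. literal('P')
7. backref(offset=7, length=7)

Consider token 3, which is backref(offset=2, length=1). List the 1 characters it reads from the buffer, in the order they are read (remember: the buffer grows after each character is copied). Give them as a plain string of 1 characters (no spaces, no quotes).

Answer: D

Derivation:
Token 1: literal('D'). Output: "D"
Token 2: literal('V'). Output: "DV"
Token 3: backref(off=2, len=1). Buffer before: "DV" (len 2)
  byte 1: read out[0]='D', append. Buffer now: "DVD"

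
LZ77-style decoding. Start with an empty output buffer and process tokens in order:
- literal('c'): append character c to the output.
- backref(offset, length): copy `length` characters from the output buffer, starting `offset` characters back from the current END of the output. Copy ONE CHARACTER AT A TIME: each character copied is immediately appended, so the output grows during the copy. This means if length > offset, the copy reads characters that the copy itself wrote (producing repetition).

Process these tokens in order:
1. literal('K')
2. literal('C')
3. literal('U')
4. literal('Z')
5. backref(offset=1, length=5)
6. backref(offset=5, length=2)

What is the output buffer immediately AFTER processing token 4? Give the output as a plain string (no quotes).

Token 1: literal('K'). Output: "K"
Token 2: literal('C'). Output: "KC"
Token 3: literal('U'). Output: "KCU"
Token 4: literal('Z'). Output: "KCUZ"

Answer: KCUZ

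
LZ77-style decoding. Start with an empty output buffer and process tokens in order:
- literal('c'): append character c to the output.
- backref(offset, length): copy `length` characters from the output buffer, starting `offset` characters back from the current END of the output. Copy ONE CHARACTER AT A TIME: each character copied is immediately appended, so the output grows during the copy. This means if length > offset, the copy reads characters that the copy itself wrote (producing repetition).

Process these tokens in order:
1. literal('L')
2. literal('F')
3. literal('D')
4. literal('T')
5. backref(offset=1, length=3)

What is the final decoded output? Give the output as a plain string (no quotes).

Answer: LFDTTTT

Derivation:
Token 1: literal('L'). Output: "L"
Token 2: literal('F'). Output: "LF"
Token 3: literal('D'). Output: "LFD"
Token 4: literal('T'). Output: "LFDT"
Token 5: backref(off=1, len=3) (overlapping!). Copied 'TTT' from pos 3. Output: "LFDTTTT"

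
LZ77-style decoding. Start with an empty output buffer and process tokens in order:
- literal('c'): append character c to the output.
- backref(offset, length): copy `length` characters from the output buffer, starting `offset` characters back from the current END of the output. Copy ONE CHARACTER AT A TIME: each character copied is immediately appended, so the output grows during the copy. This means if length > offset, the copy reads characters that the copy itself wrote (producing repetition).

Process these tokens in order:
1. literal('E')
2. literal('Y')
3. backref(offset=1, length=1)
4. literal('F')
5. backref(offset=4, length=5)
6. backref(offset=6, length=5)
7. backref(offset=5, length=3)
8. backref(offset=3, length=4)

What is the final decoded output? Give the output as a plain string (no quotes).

Token 1: literal('E'). Output: "E"
Token 2: literal('Y'). Output: "EY"
Token 3: backref(off=1, len=1). Copied 'Y' from pos 1. Output: "EYY"
Token 4: literal('F'). Output: "EYYF"
Token 5: backref(off=4, len=5) (overlapping!). Copied 'EYYFE' from pos 0. Output: "EYYFEYYFE"
Token 6: backref(off=6, len=5). Copied 'FEYYF' from pos 3. Output: "EYYFEYYFEFEYYF"
Token 7: backref(off=5, len=3). Copied 'FEY' from pos 9. Output: "EYYFEYYFEFEYYFFEY"
Token 8: backref(off=3, len=4) (overlapping!). Copied 'FEYF' from pos 14. Output: "EYYFEYYFEFEYYFFEYFEYF"

Answer: EYYFEYYFEFEYYFFEYFEYF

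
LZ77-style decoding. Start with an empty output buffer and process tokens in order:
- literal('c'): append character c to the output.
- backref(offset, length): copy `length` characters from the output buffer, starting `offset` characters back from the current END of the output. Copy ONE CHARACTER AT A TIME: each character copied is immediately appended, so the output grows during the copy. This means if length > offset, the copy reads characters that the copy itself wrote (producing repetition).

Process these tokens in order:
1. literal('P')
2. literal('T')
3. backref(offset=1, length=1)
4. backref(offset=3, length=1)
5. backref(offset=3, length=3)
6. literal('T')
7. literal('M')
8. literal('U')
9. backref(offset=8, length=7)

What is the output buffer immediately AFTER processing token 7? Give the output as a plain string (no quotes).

Token 1: literal('P'). Output: "P"
Token 2: literal('T'). Output: "PT"
Token 3: backref(off=1, len=1). Copied 'T' from pos 1. Output: "PTT"
Token 4: backref(off=3, len=1). Copied 'P' from pos 0. Output: "PTTP"
Token 5: backref(off=3, len=3). Copied 'TTP' from pos 1. Output: "PTTPTTP"
Token 6: literal('T'). Output: "PTTPTTPT"
Token 7: literal('M'). Output: "PTTPTTPTM"

Answer: PTTPTTPTM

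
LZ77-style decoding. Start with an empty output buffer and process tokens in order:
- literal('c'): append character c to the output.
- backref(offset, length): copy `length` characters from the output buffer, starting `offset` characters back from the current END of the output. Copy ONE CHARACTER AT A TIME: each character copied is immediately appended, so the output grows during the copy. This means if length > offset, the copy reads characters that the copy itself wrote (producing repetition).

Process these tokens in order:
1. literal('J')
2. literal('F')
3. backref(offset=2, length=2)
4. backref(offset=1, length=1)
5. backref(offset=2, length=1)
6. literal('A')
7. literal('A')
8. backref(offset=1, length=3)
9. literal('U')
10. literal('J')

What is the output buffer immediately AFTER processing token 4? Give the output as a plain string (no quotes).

Token 1: literal('J'). Output: "J"
Token 2: literal('F'). Output: "JF"
Token 3: backref(off=2, len=2). Copied 'JF' from pos 0. Output: "JFJF"
Token 4: backref(off=1, len=1). Copied 'F' from pos 3. Output: "JFJFF"

Answer: JFJFF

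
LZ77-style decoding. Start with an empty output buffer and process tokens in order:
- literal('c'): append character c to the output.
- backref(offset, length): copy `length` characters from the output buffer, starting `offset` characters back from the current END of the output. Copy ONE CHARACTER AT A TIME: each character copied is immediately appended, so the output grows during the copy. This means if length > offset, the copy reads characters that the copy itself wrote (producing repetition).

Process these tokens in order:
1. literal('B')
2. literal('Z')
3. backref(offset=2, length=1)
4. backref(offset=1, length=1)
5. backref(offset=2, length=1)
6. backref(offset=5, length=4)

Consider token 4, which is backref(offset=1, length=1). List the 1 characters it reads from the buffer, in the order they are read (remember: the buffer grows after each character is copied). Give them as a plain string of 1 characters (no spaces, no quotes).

Token 1: literal('B'). Output: "B"
Token 2: literal('Z'). Output: "BZ"
Token 3: backref(off=2, len=1). Copied 'B' from pos 0. Output: "BZB"
Token 4: backref(off=1, len=1). Buffer before: "BZB" (len 3)
  byte 1: read out[2]='B', append. Buffer now: "BZBB"

Answer: B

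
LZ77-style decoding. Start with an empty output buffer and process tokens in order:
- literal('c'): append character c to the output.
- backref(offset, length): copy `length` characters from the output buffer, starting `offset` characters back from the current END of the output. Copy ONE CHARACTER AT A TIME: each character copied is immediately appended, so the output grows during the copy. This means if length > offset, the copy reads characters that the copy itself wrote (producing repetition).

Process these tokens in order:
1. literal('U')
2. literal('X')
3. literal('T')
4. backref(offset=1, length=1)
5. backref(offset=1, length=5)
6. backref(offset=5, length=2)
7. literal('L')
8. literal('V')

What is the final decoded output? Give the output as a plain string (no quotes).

Answer: UXTTTTTTTTTLV

Derivation:
Token 1: literal('U'). Output: "U"
Token 2: literal('X'). Output: "UX"
Token 3: literal('T'). Output: "UXT"
Token 4: backref(off=1, len=1). Copied 'T' from pos 2. Output: "UXTT"
Token 5: backref(off=1, len=5) (overlapping!). Copied 'TTTTT' from pos 3. Output: "UXTTTTTTT"
Token 6: backref(off=5, len=2). Copied 'TT' from pos 4. Output: "UXTTTTTTTTT"
Token 7: literal('L'). Output: "UXTTTTTTTTTL"
Token 8: literal('V'). Output: "UXTTTTTTTTTLV"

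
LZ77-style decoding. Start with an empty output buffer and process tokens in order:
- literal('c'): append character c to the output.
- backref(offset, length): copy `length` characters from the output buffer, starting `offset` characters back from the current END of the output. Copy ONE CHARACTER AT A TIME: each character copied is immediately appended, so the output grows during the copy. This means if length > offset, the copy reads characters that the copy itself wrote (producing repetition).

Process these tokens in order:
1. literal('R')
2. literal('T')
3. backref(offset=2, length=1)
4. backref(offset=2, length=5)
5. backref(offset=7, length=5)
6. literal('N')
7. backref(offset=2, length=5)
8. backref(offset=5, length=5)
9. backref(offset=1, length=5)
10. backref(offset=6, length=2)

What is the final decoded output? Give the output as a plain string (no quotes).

Answer: RTRTRTRTTRTRTNTNTNTTNTNTTTTTTTT

Derivation:
Token 1: literal('R'). Output: "R"
Token 2: literal('T'). Output: "RT"
Token 3: backref(off=2, len=1). Copied 'R' from pos 0. Output: "RTR"
Token 4: backref(off=2, len=5) (overlapping!). Copied 'TRTRT' from pos 1. Output: "RTRTRTRT"
Token 5: backref(off=7, len=5). Copied 'TRTRT' from pos 1. Output: "RTRTRTRTTRTRT"
Token 6: literal('N'). Output: "RTRTRTRTTRTRTN"
Token 7: backref(off=2, len=5) (overlapping!). Copied 'TNTNT' from pos 12. Output: "RTRTRTRTTRTRTNTNTNT"
Token 8: backref(off=5, len=5). Copied 'TNTNT' from pos 14. Output: "RTRTRTRTTRTRTNTNTNTTNTNT"
Token 9: backref(off=1, len=5) (overlapping!). Copied 'TTTTT' from pos 23. Output: "RTRTRTRTTRTRTNTNTNTTNTNTTTTTT"
Token 10: backref(off=6, len=2). Copied 'TT' from pos 23. Output: "RTRTRTRTTRTRTNTNTNTTNTNTTTTTTTT"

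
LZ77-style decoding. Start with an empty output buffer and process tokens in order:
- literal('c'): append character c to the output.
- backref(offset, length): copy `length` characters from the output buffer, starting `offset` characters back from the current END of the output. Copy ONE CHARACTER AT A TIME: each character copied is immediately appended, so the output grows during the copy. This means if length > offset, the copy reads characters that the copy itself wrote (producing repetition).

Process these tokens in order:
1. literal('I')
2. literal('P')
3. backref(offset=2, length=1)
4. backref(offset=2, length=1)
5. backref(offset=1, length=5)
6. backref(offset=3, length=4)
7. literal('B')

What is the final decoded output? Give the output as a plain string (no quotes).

Answer: IPIPPPPPPPPPPB

Derivation:
Token 1: literal('I'). Output: "I"
Token 2: literal('P'). Output: "IP"
Token 3: backref(off=2, len=1). Copied 'I' from pos 0. Output: "IPI"
Token 4: backref(off=2, len=1). Copied 'P' from pos 1. Output: "IPIP"
Token 5: backref(off=1, len=5) (overlapping!). Copied 'PPPPP' from pos 3. Output: "IPIPPPPPP"
Token 6: backref(off=3, len=4) (overlapping!). Copied 'PPPP' from pos 6. Output: "IPIPPPPPPPPPP"
Token 7: literal('B'). Output: "IPIPPPPPPPPPPB"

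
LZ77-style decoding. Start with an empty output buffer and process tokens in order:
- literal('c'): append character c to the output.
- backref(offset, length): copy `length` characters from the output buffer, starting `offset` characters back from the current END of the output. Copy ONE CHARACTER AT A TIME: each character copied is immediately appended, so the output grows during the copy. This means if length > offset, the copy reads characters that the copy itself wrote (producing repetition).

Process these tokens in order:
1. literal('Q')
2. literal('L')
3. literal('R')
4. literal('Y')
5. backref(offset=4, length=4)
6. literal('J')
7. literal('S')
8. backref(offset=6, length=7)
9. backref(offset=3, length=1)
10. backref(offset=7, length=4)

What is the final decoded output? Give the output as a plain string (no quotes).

Token 1: literal('Q'). Output: "Q"
Token 2: literal('L'). Output: "QL"
Token 3: literal('R'). Output: "QLR"
Token 4: literal('Y'). Output: "QLRY"
Token 5: backref(off=4, len=4). Copied 'QLRY' from pos 0. Output: "QLRYQLRY"
Token 6: literal('J'). Output: "QLRYQLRYJ"
Token 7: literal('S'). Output: "QLRYQLRYJS"
Token 8: backref(off=6, len=7) (overlapping!). Copied 'QLRYJSQ' from pos 4. Output: "QLRYQLRYJSQLRYJSQ"
Token 9: backref(off=3, len=1). Copied 'J' from pos 14. Output: "QLRYQLRYJSQLRYJSQJ"
Token 10: backref(off=7, len=4). Copied 'LRYJ' from pos 11. Output: "QLRYQLRYJSQLRYJSQJLRYJ"

Answer: QLRYQLRYJSQLRYJSQJLRYJ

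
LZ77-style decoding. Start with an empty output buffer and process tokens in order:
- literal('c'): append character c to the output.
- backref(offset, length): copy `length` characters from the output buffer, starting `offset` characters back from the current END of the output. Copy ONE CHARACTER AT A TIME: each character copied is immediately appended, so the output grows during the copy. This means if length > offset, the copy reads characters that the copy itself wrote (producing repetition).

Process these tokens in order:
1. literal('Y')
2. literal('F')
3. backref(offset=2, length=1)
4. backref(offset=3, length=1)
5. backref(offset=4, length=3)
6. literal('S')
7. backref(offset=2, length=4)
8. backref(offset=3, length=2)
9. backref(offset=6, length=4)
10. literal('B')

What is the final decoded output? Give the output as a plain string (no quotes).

Answer: YFYYYFYSYSYSSYYSYSB

Derivation:
Token 1: literal('Y'). Output: "Y"
Token 2: literal('F'). Output: "YF"
Token 3: backref(off=2, len=1). Copied 'Y' from pos 0. Output: "YFY"
Token 4: backref(off=3, len=1). Copied 'Y' from pos 0. Output: "YFYY"
Token 5: backref(off=4, len=3). Copied 'YFY' from pos 0. Output: "YFYYYFY"
Token 6: literal('S'). Output: "YFYYYFYS"
Token 7: backref(off=2, len=4) (overlapping!). Copied 'YSYS' from pos 6. Output: "YFYYYFYSYSYS"
Token 8: backref(off=3, len=2). Copied 'SY' from pos 9. Output: "YFYYYFYSYSYSSY"
Token 9: backref(off=6, len=4). Copied 'YSYS' from pos 8. Output: "YFYYYFYSYSYSSYYSYS"
Token 10: literal('B'). Output: "YFYYYFYSYSYSSYYSYSB"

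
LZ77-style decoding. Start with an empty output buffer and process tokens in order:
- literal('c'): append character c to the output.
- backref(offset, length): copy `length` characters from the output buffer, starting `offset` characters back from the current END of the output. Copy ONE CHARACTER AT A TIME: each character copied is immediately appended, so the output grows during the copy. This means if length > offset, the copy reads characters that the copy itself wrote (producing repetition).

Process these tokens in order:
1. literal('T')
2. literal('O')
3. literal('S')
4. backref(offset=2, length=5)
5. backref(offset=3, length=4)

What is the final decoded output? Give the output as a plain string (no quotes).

Token 1: literal('T'). Output: "T"
Token 2: literal('O'). Output: "TO"
Token 3: literal('S'). Output: "TOS"
Token 4: backref(off=2, len=5) (overlapping!). Copied 'OSOSO' from pos 1. Output: "TOSOSOSO"
Token 5: backref(off=3, len=4) (overlapping!). Copied 'OSOO' from pos 5. Output: "TOSOSOSOOSOO"

Answer: TOSOSOSOOSOO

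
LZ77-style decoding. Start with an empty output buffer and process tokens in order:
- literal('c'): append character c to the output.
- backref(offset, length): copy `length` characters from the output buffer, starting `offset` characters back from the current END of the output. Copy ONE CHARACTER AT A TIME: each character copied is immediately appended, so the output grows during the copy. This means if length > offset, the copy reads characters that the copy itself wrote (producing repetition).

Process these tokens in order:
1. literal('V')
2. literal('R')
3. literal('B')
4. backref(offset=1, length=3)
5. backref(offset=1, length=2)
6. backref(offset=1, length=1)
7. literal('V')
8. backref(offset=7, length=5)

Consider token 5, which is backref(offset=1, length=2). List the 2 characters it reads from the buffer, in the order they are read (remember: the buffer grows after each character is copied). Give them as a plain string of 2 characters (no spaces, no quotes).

Token 1: literal('V'). Output: "V"
Token 2: literal('R'). Output: "VR"
Token 3: literal('B'). Output: "VRB"
Token 4: backref(off=1, len=3) (overlapping!). Copied 'BBB' from pos 2. Output: "VRBBBB"
Token 5: backref(off=1, len=2). Buffer before: "VRBBBB" (len 6)
  byte 1: read out[5]='B', append. Buffer now: "VRBBBBB"
  byte 2: read out[6]='B', append. Buffer now: "VRBBBBBB"

Answer: BB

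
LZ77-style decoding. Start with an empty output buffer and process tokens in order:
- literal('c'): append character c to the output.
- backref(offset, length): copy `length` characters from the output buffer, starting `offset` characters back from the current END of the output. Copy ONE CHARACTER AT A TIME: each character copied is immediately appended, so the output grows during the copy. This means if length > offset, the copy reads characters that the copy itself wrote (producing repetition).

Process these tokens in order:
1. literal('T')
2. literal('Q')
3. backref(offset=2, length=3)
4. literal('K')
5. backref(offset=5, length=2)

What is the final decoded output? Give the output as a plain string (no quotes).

Answer: TQTQTKQT

Derivation:
Token 1: literal('T'). Output: "T"
Token 2: literal('Q'). Output: "TQ"
Token 3: backref(off=2, len=3) (overlapping!). Copied 'TQT' from pos 0. Output: "TQTQT"
Token 4: literal('K'). Output: "TQTQTK"
Token 5: backref(off=5, len=2). Copied 'QT' from pos 1. Output: "TQTQTKQT"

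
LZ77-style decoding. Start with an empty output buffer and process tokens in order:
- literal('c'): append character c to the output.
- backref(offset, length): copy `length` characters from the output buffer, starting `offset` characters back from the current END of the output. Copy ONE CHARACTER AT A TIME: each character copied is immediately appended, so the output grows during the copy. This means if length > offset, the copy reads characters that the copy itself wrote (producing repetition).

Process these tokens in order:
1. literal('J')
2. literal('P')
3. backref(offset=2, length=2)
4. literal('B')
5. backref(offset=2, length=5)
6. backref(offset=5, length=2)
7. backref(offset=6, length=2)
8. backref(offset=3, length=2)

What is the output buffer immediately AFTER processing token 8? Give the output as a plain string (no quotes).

Answer: JPJPBPBPBPPBBPBB

Derivation:
Token 1: literal('J'). Output: "J"
Token 2: literal('P'). Output: "JP"
Token 3: backref(off=2, len=2). Copied 'JP' from pos 0. Output: "JPJP"
Token 4: literal('B'). Output: "JPJPB"
Token 5: backref(off=2, len=5) (overlapping!). Copied 'PBPBP' from pos 3. Output: "JPJPBPBPBP"
Token 6: backref(off=5, len=2). Copied 'PB' from pos 5. Output: "JPJPBPBPBPPB"
Token 7: backref(off=6, len=2). Copied 'BP' from pos 6. Output: "JPJPBPBPBPPBBP"
Token 8: backref(off=3, len=2). Copied 'BB' from pos 11. Output: "JPJPBPBPBPPBBPBB"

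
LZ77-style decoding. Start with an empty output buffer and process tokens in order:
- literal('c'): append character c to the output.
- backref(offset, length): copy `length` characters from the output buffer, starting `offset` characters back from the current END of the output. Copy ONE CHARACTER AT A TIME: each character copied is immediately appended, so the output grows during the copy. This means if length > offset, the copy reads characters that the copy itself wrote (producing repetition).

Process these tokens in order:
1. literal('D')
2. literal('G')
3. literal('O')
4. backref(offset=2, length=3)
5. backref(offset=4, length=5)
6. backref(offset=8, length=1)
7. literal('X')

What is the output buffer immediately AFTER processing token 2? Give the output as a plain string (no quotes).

Token 1: literal('D'). Output: "D"
Token 2: literal('G'). Output: "DG"

Answer: DG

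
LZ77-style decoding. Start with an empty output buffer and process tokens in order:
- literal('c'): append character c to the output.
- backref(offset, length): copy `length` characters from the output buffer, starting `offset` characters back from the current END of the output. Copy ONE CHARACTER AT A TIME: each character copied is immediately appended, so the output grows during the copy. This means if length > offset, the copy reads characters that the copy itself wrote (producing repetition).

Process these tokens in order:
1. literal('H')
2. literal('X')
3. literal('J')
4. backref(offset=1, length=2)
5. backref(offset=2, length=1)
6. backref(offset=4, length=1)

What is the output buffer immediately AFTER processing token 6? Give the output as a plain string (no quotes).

Token 1: literal('H'). Output: "H"
Token 2: literal('X'). Output: "HX"
Token 3: literal('J'). Output: "HXJ"
Token 4: backref(off=1, len=2) (overlapping!). Copied 'JJ' from pos 2. Output: "HXJJJ"
Token 5: backref(off=2, len=1). Copied 'J' from pos 3. Output: "HXJJJJ"
Token 6: backref(off=4, len=1). Copied 'J' from pos 2. Output: "HXJJJJJ"

Answer: HXJJJJJ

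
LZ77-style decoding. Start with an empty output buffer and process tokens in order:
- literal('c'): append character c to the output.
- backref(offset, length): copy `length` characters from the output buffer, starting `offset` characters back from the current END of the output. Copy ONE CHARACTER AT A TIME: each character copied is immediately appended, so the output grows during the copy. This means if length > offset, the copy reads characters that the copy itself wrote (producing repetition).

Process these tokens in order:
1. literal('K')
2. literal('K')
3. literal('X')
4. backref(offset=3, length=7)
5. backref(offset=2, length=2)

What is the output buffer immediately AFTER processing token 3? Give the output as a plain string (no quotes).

Answer: KKX

Derivation:
Token 1: literal('K'). Output: "K"
Token 2: literal('K'). Output: "KK"
Token 3: literal('X'). Output: "KKX"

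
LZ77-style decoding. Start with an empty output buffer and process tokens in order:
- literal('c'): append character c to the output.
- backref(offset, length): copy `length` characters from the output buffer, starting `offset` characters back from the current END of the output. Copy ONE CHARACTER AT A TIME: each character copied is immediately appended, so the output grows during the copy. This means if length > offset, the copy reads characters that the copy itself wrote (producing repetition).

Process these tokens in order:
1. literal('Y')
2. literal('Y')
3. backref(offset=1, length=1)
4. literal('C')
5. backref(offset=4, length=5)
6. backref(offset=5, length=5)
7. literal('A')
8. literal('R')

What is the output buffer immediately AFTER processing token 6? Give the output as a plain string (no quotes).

Answer: YYYCYYYCYYYYCY

Derivation:
Token 1: literal('Y'). Output: "Y"
Token 2: literal('Y'). Output: "YY"
Token 3: backref(off=1, len=1). Copied 'Y' from pos 1. Output: "YYY"
Token 4: literal('C'). Output: "YYYC"
Token 5: backref(off=4, len=5) (overlapping!). Copied 'YYYCY' from pos 0. Output: "YYYCYYYCY"
Token 6: backref(off=5, len=5). Copied 'YYYCY' from pos 4. Output: "YYYCYYYCYYYYCY"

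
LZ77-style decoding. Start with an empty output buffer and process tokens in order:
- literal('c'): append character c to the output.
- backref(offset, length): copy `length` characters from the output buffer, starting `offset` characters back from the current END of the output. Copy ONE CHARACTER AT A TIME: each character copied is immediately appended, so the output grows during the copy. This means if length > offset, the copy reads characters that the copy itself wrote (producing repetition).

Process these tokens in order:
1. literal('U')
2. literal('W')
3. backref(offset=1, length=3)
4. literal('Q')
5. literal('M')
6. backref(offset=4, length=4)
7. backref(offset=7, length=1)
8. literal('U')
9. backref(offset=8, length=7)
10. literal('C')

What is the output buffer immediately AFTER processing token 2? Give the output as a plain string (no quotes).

Answer: UW

Derivation:
Token 1: literal('U'). Output: "U"
Token 2: literal('W'). Output: "UW"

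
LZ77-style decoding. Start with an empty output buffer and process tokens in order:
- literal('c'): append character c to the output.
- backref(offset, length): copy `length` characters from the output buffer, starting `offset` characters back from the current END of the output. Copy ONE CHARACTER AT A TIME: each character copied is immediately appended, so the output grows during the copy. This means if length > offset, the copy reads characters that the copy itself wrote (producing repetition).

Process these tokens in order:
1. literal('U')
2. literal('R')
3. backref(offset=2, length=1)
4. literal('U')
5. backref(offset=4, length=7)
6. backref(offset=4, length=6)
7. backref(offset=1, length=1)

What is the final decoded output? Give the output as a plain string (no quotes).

Token 1: literal('U'). Output: "U"
Token 2: literal('R'). Output: "UR"
Token 3: backref(off=2, len=1). Copied 'U' from pos 0. Output: "URU"
Token 4: literal('U'). Output: "URUU"
Token 5: backref(off=4, len=7) (overlapping!). Copied 'URUUURU' from pos 0. Output: "URUUURUUURU"
Token 6: backref(off=4, len=6) (overlapping!). Copied 'UURUUU' from pos 7. Output: "URUUURUUURUUURUUU"
Token 7: backref(off=1, len=1). Copied 'U' from pos 16. Output: "URUUURUUURUUURUUUU"

Answer: URUUURUUURUUURUUUU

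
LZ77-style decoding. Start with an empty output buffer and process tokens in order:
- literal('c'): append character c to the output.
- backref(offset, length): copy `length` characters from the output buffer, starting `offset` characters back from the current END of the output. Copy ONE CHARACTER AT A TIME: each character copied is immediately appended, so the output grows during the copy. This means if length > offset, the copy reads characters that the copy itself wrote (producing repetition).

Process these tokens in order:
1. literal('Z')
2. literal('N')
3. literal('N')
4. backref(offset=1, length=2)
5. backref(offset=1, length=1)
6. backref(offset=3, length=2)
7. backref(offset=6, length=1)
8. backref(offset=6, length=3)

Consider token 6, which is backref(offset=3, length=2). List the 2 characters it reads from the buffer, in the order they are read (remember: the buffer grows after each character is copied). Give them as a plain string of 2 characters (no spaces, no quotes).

Answer: NN

Derivation:
Token 1: literal('Z'). Output: "Z"
Token 2: literal('N'). Output: "ZN"
Token 3: literal('N'). Output: "ZNN"
Token 4: backref(off=1, len=2) (overlapping!). Copied 'NN' from pos 2. Output: "ZNNNN"
Token 5: backref(off=1, len=1). Copied 'N' from pos 4. Output: "ZNNNNN"
Token 6: backref(off=3, len=2). Buffer before: "ZNNNNN" (len 6)
  byte 1: read out[3]='N', append. Buffer now: "ZNNNNNN"
  byte 2: read out[4]='N', append. Buffer now: "ZNNNNNNN"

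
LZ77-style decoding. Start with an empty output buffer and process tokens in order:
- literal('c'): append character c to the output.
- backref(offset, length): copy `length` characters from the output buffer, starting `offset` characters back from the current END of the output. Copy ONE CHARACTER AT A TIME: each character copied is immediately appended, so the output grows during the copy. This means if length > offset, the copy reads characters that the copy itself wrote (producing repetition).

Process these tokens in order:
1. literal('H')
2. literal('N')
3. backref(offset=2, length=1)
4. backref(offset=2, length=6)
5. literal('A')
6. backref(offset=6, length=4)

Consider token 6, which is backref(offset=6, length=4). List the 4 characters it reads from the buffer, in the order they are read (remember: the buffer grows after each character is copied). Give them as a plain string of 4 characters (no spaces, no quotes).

Token 1: literal('H'). Output: "H"
Token 2: literal('N'). Output: "HN"
Token 3: backref(off=2, len=1). Copied 'H' from pos 0. Output: "HNH"
Token 4: backref(off=2, len=6) (overlapping!). Copied 'NHNHNH' from pos 1. Output: "HNHNHNHNH"
Token 5: literal('A'). Output: "HNHNHNHNHA"
Token 6: backref(off=6, len=4). Buffer before: "HNHNHNHNHA" (len 10)
  byte 1: read out[4]='H', append. Buffer now: "HNHNHNHNHAH"
  byte 2: read out[5]='N', append. Buffer now: "HNHNHNHNHAHN"
  byte 3: read out[6]='H', append. Buffer now: "HNHNHNHNHAHNH"
  byte 4: read out[7]='N', append. Buffer now: "HNHNHNHNHAHNHN"

Answer: HNHN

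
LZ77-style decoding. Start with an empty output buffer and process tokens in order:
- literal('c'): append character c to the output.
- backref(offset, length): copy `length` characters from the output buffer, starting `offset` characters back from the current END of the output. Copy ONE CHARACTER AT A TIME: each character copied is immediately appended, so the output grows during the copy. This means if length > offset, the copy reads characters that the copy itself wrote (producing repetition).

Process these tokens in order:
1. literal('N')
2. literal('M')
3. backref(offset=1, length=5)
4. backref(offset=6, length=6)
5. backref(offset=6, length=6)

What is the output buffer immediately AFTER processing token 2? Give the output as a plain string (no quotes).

Answer: NM

Derivation:
Token 1: literal('N'). Output: "N"
Token 2: literal('M'). Output: "NM"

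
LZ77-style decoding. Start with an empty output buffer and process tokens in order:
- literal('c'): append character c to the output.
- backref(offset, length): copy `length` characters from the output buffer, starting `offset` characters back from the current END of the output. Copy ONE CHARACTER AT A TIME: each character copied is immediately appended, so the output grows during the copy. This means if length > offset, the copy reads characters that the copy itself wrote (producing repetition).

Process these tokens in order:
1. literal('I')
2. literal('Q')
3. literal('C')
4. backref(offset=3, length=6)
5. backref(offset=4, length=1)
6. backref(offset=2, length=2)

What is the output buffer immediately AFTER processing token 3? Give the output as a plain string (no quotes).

Answer: IQC

Derivation:
Token 1: literal('I'). Output: "I"
Token 2: literal('Q'). Output: "IQ"
Token 3: literal('C'). Output: "IQC"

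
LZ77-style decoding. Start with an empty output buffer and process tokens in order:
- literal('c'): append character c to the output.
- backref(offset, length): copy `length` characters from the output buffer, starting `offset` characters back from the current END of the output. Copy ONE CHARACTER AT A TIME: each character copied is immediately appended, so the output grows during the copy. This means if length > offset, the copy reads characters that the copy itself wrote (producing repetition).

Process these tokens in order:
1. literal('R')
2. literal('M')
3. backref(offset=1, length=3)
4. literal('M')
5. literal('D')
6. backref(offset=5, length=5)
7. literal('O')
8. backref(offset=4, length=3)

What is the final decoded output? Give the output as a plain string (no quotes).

Token 1: literal('R'). Output: "R"
Token 2: literal('M'). Output: "RM"
Token 3: backref(off=1, len=3) (overlapping!). Copied 'MMM' from pos 1. Output: "RMMMM"
Token 4: literal('M'). Output: "RMMMMM"
Token 5: literal('D'). Output: "RMMMMMD"
Token 6: backref(off=5, len=5). Copied 'MMMMD' from pos 2. Output: "RMMMMMDMMMMD"
Token 7: literal('O'). Output: "RMMMMMDMMMMDO"
Token 8: backref(off=4, len=3). Copied 'MMD' from pos 9. Output: "RMMMMMDMMMMDOMMD"

Answer: RMMMMMDMMMMDOMMD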